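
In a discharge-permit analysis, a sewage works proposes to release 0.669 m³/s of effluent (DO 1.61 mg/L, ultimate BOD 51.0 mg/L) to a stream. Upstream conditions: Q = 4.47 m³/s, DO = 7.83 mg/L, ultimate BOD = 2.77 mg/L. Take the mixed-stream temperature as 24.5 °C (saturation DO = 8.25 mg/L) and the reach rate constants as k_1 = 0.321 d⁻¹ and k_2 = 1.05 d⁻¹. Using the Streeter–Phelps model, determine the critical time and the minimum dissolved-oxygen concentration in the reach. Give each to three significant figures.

t_c ≈ 1.12 d; minimum DO ≈ 6.32 mg/L

Mixed DO = (4.47×7.83 + 0.669×1.61)/(4.47+0.669) = 36.08/5.139 = 7.020 mg/L.
Mixed L₀ = (4.47×2.77 + 0.669×51.0)/(5.139) = 46.50/5.139 = 9.049 mg/L.
Initial deficit D₀ = C_s − DO₀ = 8.25 − 7.020 = 1.230 mg/L.
t_c = (1/0.7290) ln[(1.05/0.321)(1 − 1.230×0.7290/(0.321×9.049))] = 1.372 × ln(2.261) = 1.119 d.
D_c = (0.321/1.05) × 9.049 × e^(−0.321×1.119) = 0.3057 × 9.049 × 0.6982 = 1.931 mg/L.
Minimum DO = 8.25 − 1.931 = 6.319 mg/L.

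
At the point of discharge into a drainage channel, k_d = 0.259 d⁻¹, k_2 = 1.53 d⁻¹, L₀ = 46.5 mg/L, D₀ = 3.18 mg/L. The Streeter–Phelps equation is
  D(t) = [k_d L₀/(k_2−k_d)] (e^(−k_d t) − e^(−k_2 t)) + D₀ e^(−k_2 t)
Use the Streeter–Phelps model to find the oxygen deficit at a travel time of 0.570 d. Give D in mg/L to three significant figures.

k_d L₀/(k_2−k_d) = 0.259×46.5/(1.53−0.259) = 12.04/1.271 = 9.476 mg/L.
e^(−k_d t) = e^(−0.259×0.5700) = 0.8628; e^(−k_2 t) = e^(−1.53×0.5700) = 0.4181.
D = 9.476 × (0.8628 − 0.4181) + 3.18 × 0.4181 = 4.214 + 1.329 = 5.543 mg/L.

D ≈ 5.54 mg/L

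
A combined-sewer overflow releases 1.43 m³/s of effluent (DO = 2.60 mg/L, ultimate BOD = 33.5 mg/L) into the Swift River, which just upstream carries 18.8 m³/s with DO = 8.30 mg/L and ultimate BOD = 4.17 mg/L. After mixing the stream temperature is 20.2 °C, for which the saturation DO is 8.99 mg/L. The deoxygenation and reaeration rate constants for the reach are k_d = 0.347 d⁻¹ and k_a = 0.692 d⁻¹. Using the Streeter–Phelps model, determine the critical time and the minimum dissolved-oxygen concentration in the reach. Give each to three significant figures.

t_c ≈ 1.45 d; minimum DO ≈ 7.09 mg/L

Mixed DO = (18.8×8.30 + 1.43×2.60)/(18.8+1.43) = 159.8/20.23 = 7.897 mg/L.
Mixed L₀ = (18.8×4.17 + 1.43×33.5)/(20.23) = 126.3/20.23 = 6.243 mg/L.
Initial deficit D₀ = C_s − DO₀ = 8.99 − 7.897 = 1.093 mg/L.
t_c = (1/0.3450) ln[(0.692/0.347)(1 − 1.093×0.3450/(0.347×6.243))] = 2.899 × ln(1.647) = 1.447 d.
D_c = (0.347/0.692) × 6.243 × e^(−0.347×1.447) = 0.5014 × 6.243 × 0.6054 = 1.895 mg/L.
Minimum DO = 8.99 − 1.895 = 7.095 mg/L.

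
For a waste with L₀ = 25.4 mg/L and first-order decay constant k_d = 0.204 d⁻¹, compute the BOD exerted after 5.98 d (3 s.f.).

y ≈ 17.9 mg/L

y_t = L₀(1 − e^(−k_d t)) = 25.4 × (1 − e^(−0.204×5.98))
= 25.4 × (1 − 0.2953) = 25.4 × 0.7047 = 17.90 mg/L.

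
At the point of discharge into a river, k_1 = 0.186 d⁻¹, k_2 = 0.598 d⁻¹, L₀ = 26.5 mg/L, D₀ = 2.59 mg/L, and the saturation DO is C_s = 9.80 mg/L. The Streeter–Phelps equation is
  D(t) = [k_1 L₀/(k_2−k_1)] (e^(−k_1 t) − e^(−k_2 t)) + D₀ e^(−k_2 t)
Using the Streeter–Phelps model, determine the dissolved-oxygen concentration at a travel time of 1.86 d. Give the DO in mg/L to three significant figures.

DO ≈ 4.42 mg/L

k_1 L₀/(k_2−k_1) = 0.186×26.5/(0.598−0.186) = 4.929/0.4120 = 11.96 mg/L.
e^(−k_1 t) = e^(−0.186×1.860) = 0.7075; e^(−k_2 t) = e^(−0.598×1.860) = 0.3288.
D = 11.96 × (0.7075 − 0.3288) + 2.59 × 0.3288 = 4.531 + 0.8516 = 5.383 mg/L.
DO = C_s − D = 9.80 − 5.383 = 4.417 mg/L.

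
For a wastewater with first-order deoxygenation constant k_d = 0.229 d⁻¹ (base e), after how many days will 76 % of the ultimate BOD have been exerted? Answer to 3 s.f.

y/L₀ = 1 − e^(−k_d t) = 0.76 ⇒ e^(−k_d t) = 0.240
t = −ln(0.240) / 0.229 = 1.427 / 0.229 = 6.232 d.

t ≈ 6.23 d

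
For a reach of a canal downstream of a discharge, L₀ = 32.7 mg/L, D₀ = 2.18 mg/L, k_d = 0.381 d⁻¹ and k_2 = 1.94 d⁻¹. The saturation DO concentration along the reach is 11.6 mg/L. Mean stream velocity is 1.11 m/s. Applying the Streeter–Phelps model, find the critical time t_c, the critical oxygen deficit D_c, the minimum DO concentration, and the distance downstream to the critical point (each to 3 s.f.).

t_c ≈ 0.840 d; D_c ≈ 4.66 mg/L; min DO ≈ 6.94 mg/L; x_c ≈ 80.5 km

At the critical point dD/dt = 0, so k_d L₀ e^(−k_d t) = k_2 D. Substituting D(t) from the Streeter–Phelps equation and solving for t gives
t_c = ln[(k_2/k_d)(1 − D₀(k_2−k_d)/(k_d L₀))] / (k_2−k_d).
Here k_2−k_d = 1.559 d⁻¹ and 1 − D₀(k_2−k_d)/(k_d L₀) = 1 − 2.18×1.559/(0.381×32.7) = 0.7272, so
t_c = ln(5.092 × 0.7272) / 1.559 = 1.309 / 1.559 = 0.8397 d.
D_c = (k_d/k_2) L₀ e^(−k_d t_c) = (0.381/1.94) × 32.7 × e^(−0.381×0.8397) = 0.1964 × 32.7 × 0.7262 = 4.664 mg/L.
Minimum DO = C_s − D_c = 11.6 − 4.664 = 6.936 mg/L.
x_c = v t_c = 1.11 m/s × 0.8397 d × 86400 s/d = 80530 m ≈ 80.5 km.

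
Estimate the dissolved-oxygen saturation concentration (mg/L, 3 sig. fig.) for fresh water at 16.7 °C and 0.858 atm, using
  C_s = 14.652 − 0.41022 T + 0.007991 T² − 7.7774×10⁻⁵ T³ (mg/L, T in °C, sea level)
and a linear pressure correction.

At sea level: C_s = 14.652 − 0.41022×16.7 + 0.007991×16.7² − 7.7774×10⁻⁵×16.7³ = 9.668 mg/L.
Pressure correction: C_s' = 9.668 × 0.858 = 8.295 mg/L.

C_s ≈ 8.29 mg/L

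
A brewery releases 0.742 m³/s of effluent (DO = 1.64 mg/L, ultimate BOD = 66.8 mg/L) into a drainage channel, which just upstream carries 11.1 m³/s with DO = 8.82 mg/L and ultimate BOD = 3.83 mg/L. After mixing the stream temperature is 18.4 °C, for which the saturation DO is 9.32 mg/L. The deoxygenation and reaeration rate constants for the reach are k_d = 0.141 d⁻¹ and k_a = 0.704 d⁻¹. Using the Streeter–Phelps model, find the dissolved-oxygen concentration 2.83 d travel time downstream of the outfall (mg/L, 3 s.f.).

Mixed DO = (11.1×8.82 + 0.742×1.64)/(11.1+0.742) = 99.12/11.84 = 8.370 mg/L.
Mixed L₀ = (11.1×3.83 + 0.742×66.8)/(11.84) = 92.08/11.84 = 7.776 mg/L.
Initial deficit D₀ = C_s − DO₀ = 9.32 − 8.370 = 0.9499 mg/L.
D(2.83) = [0.141×7.776/(0.704−0.141)](e^(−0.141×2.83) − e^(−0.704×2.83)) + 0.9499 e^(−0.704×2.83)
= 1.947 × (0.6710 − 0.1364) + 0.9499 × 0.1364 = 1.171 mg/L.
DO = 9.32 − 1.171 = 8.149 mg/L.

DO ≈ 8.15 mg/L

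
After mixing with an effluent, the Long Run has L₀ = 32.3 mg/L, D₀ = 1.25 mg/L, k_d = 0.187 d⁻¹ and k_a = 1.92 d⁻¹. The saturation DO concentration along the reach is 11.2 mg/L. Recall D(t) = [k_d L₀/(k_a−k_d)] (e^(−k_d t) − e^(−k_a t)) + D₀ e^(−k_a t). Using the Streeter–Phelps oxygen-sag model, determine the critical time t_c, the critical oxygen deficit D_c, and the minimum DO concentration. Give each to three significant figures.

t_c = [1/(k_a−k_d)] ln[(k_a/k_d)(1 − D₀(k_a−k_d)/(k_d L₀))]
= [1/(1.92−0.187)] ln[(1.92/0.187)(1 − 1.25×1.733/(0.187×32.3))]
= (1/1.733) ln[10.27 × 0.6414] = 0.5770 × ln(6.585) = 0.5770 × 1.885 = 1.088 d.
D_c = (k_d/k_a) L₀ e^(−k_d t_c) = (0.187/1.92) × 32.3 × e^(−0.187×1.088) = 0.09740 × 32.3 × 0.8160 = 2.567 mg/L.
Minimum DO = C_s − D_c = 11.2 − 2.567 = 8.633 mg/L.

t_c ≈ 1.09 d; D_c ≈ 2.57 mg/L; min DO ≈ 8.63 mg/L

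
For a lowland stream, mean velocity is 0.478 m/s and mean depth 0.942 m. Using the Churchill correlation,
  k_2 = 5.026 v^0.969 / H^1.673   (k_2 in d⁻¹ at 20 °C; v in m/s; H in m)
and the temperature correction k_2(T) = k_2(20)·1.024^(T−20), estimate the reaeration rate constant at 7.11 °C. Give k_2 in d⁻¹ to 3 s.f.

k_2(20) = 5.026 × 0.478^0.969 / 0.942^1.673 = 5.026 × 0.4891 / 0.9049 = 2.716 d⁻¹.
k_2(7.11) = 2.716 × 1.024^(7.11−20) = 2.716 × 0.7366 = 2.001 d⁻¹.

k_2 ≈ 2.00 d⁻¹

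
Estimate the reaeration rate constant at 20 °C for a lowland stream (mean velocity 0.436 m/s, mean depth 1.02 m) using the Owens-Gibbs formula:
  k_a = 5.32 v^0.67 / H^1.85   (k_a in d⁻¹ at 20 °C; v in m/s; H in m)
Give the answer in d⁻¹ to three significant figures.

k_a ≈ 2.94 d⁻¹

k_a = 5.32 × 0.436^0.67 / 1.02^1.85 = 5.32 × 0.5734 / 1.037 = 2.941 d⁻¹.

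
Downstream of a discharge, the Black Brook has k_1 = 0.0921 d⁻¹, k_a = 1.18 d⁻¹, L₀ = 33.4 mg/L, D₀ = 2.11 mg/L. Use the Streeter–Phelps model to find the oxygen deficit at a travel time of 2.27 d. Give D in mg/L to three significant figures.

k_1 L₀/(k_a−k_1) = 0.0921×33.4/(1.18−0.0921) = 3.076/1.088 = 2.828 mg/L.
e^(−k_1 t) = e^(−0.0921×2.270) = 0.8113; e^(−k_a t) = e^(−1.18×2.270) = 0.06866.
D = 2.828 × (0.8113 − 0.06866) + 2.11 × 0.06866 = 2.100 + 0.1449 = 2.245 mg/L.

D ≈ 2.24 mg/L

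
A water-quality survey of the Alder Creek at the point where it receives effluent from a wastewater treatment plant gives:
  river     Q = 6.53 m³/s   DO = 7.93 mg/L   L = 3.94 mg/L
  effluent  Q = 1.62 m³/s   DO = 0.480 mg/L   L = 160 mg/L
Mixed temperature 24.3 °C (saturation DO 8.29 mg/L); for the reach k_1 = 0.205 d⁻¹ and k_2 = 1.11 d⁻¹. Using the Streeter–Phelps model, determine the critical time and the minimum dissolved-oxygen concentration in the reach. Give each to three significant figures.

t_c ≈ 1.57 d; minimum DO ≈ 3.61 mg/L

Mixed DO = (6.53×7.93 + 1.62×0.480)/(6.53+1.62) = 52.56/8.150 = 6.449 mg/L.
Mixed L₀ = (6.53×3.94 + 1.62×160)/(8.150) = 284.9/8.150 = 34.96 mg/L.
Initial deficit D₀ = C_s − DO₀ = 8.29 − 6.449 = 1.841 mg/L.
t_c = (1/0.9050) ln[(1.11/0.205)(1 − 1.841×0.9050/(0.205×34.96))] = 1.105 × ln(4.156) = 1.574 d.
D_c = (0.205/1.11) × 34.96 × e^(−0.205×1.574) = 0.1847 × 34.96 × 0.7242 = 4.676 mg/L.
Minimum DO = 8.29 − 4.676 = 3.614 mg/L.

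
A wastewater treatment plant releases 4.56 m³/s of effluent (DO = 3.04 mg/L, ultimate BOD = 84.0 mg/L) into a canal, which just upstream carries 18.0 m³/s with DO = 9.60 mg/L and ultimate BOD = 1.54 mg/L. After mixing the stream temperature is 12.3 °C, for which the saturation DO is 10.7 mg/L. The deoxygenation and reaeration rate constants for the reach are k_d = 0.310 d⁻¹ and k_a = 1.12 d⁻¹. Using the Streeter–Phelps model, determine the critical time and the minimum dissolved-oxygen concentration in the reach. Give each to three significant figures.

t_c ≈ 1.06 d; minimum DO ≈ 7.07 mg/L

Mixed DO = (18.0×9.60 + 4.56×3.04)/(18.0+4.56) = 186.7/22.56 = 8.274 mg/L.
Mixed L₀ = (18.0×1.54 + 4.56×84.0)/(22.56) = 410.8/22.56 = 18.21 mg/L.
Initial deficit D₀ = C_s − DO₀ = 10.7 − 8.274 = 2.426 mg/L.
t_c = (1/0.8100) ln[(1.12/0.310)(1 − 2.426×0.8100/(0.310×18.21))] = 1.235 × ln(2.355) = 1.058 d.
D_c = (0.310/1.12) × 18.21 × e^(−0.310×1.058) = 0.2768 × 18.21 × 0.7205 = 3.631 mg/L.
Minimum DO = 10.7 − 3.631 = 7.069 mg/L.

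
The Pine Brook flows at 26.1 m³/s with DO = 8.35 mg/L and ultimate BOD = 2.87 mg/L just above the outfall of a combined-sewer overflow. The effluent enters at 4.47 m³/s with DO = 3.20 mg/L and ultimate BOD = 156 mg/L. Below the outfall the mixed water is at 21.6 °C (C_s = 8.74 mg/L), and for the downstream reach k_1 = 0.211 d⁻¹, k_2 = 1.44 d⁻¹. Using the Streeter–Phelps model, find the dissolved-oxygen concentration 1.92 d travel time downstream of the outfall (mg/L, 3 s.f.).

Mixed DO = (26.1×8.35 + 4.47×3.20)/(26.1+4.47) = 232.2/30.57 = 7.597 mg/L.
Mixed L₀ = (26.1×2.87 + 4.47×156)/(30.57) = 772.2/30.57 = 25.26 mg/L.
Initial deficit D₀ = C_s − DO₀ = 8.74 − 7.597 = 1.143 mg/L.
D(1.92) = [0.211×25.26/(1.44−0.211)](e^(−0.211×1.92) − e^(−1.44×1.92)) + 1.143 e^(−1.44×1.92)
= 4.337 × (0.6669 − 0.06299) + 1.143 × 0.06299 = 2.691 mg/L.
DO = 8.74 − 2.691 = 6.049 mg/L.

DO ≈ 6.05 mg/L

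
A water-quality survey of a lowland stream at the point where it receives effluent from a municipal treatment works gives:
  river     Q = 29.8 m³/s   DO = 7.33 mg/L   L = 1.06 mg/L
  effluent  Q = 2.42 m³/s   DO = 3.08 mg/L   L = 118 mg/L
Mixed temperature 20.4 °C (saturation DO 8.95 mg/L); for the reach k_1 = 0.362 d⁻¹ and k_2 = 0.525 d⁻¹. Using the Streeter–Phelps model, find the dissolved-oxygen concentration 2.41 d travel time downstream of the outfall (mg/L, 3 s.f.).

Mixed DO = (29.8×7.33 + 2.42×3.08)/(29.8+2.42) = 225.9/32.22 = 7.011 mg/L.
Mixed L₀ = (29.8×1.06 + 2.42×118)/(32.22) = 317.1/32.22 = 9.843 mg/L.
Initial deficit D₀ = C_s − DO₀ = 8.95 − 7.011 = 1.939 mg/L.
D(2.41) = [0.362×9.843/(0.525−0.362)](e^(−0.362×2.41) − e^(−0.525×2.41)) + 1.939 e^(−0.525×2.41)
= 21.86 × (0.4179 − 0.2822) + 1.939 × 0.2822 = 3.515 mg/L.
DO = 8.95 − 3.515 = 5.435 mg/L.

DO ≈ 5.43 mg/L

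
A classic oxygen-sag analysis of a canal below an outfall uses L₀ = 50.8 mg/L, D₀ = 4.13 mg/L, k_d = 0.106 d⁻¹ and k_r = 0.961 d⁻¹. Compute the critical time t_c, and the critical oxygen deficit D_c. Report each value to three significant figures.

t_c = [1/(k_r−k_d)] ln[(k_r/k_d)(1 − D₀(k_r−k_d)/(k_d L₀))]
= [1/(0.961−0.106)] ln[(0.961/0.106)(1 − 4.13×0.8550/(0.106×50.8))]
= (1/0.8550) ln[9.066 × 0.3442] = 1.170 × ln(3.121) = 1.170 × 1.138 = 1.331 d.
L(t_c) = L₀ e^(−k_d t_c) = 50.8 × 0.8684 = 44.11 mg/L, and at the critical point k_r D_c = k_d L, so D_c = (0.106/0.961) × 44.11 = 4.866 mg/L.

t_c ≈ 1.33 d; D_c ≈ 4.87 mg/L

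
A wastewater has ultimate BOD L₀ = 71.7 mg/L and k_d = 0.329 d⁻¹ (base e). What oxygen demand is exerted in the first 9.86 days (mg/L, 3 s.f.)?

y_t = L₀(1 − e^(−k_d t)) = 71.7 × (1 − e^(−0.329×9.86))
= 71.7 × (1 − 0.03901) = 71.7 × 0.9610 = 68.90 mg/L.

y ≈ 68.9 mg/L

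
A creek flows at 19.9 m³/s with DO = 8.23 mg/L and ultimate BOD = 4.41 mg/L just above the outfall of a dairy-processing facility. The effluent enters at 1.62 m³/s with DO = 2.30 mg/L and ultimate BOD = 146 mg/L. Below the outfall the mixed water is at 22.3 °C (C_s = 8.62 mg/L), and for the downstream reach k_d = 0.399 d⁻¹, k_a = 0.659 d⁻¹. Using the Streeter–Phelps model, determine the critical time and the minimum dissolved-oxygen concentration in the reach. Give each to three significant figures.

t_c ≈ 1.79 d; minimum DO ≈ 4.15 mg/L

Mixed DO = (19.9×8.23 + 1.62×2.30)/(19.9+1.62) = 167.5/21.52 = 7.784 mg/L.
Mixed L₀ = (19.9×4.41 + 1.62×146)/(21.52) = 324.3/21.52 = 15.07 mg/L.
Initial deficit D₀ = C_s − DO₀ = 8.62 − 7.784 = 0.8364 mg/L.
t_c = (1/0.2600) ln[(0.659/0.399)(1 − 0.8364×0.2600/(0.399×15.07))] = 3.846 × ln(1.592) = 1.788 d.
D_c = (0.399/0.659) × 15.07 × e^(−0.399×1.788) = 0.6055 × 15.07 × 0.4899 = 4.470 mg/L.
Minimum DO = 8.62 − 4.470 = 4.150 mg/L.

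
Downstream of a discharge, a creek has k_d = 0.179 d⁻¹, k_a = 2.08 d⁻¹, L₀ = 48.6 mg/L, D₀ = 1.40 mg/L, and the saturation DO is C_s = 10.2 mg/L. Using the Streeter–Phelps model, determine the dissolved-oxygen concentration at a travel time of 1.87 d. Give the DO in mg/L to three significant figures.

DO ≈ 6.99 mg/L

k_d L₀/(k_a−k_d) = 0.179×48.6/(2.08−0.179) = 8.699/1.901 = 4.576 mg/L.
e^(−k_d t) = e^(−0.179×1.870) = 0.7155; e^(−k_a t) = e^(−2.08×1.870) = 0.02045.
D = 4.576 × (0.7155 − 0.02045) + 1.40 × 0.02045 = 3.181 + 0.02863 = 3.209 mg/L.
DO = C_s − D = 10.2 − 3.209 = 6.991 mg/L.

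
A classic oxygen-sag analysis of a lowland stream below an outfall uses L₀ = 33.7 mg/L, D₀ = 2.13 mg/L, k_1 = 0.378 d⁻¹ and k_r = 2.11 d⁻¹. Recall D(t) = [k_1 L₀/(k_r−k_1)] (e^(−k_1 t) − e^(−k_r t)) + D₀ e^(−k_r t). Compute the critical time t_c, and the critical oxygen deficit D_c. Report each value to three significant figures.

With k_r/k_1 = 5.582 and 1 − D₀(k_r−k_1)/(k_1 L₀) = 0.7104,
t_c = ln(5.582 × 0.7104) / (2.11 − 0.378) = ln(3.965) / 1.732 = 1.378/1.732 = 0.7954 d.
L(t_c) = L₀ e^(−k_1 t_c) = 33.7 × 0.7403 = 24.95 mg/L, and at the critical point k_r D_c = k_1 L, so D_c = (0.378/2.11) × 24.95 = 4.470 mg/L.

t_c ≈ 0.795 d; D_c ≈ 4.47 mg/L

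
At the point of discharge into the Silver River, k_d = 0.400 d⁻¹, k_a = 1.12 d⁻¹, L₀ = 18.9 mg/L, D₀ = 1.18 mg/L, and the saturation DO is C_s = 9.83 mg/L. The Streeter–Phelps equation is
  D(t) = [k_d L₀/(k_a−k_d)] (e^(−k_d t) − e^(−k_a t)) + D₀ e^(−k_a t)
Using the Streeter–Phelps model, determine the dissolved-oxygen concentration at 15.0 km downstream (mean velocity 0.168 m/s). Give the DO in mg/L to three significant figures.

Travel time t = x/v = 15.0 km / (0.168 m/s) = 15000 m / 0.168 m/s = 89290 s = 1.033 d.
k_d L₀/(k_a−k_d) = 0.400×18.9/(1.12−0.400) = 7.560/0.7200 = 10.50 mg/L.
e^(−k_d t) = e^(−0.400×1.033) = 0.6614; e^(−k_a t) = e^(−1.12×1.033) = 0.3143.
D = 10.50 × (0.6614 − 0.3143) + 1.18 × 0.3143 = 3.645 + 0.3709 = 4.016 mg/L.
DO = C_s − D = 9.83 − 4.016 = 5.814 mg/L.

DO ≈ 5.81 mg/L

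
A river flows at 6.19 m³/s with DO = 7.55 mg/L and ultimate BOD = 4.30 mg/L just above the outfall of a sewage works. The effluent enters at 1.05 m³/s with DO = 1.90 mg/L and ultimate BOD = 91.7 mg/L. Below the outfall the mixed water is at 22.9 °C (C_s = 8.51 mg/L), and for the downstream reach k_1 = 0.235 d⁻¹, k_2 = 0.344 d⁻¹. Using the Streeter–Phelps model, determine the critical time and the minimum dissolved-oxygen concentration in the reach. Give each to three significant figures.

t_c ≈ 3.04 d; minimum DO ≈ 2.83 mg/L

Mixed DO = (6.19×7.55 + 1.05×1.90)/(6.19+1.05) = 48.73/7.240 = 6.731 mg/L.
Mixed L₀ = (6.19×4.30 + 1.05×91.7)/(7.240) = 122.9/7.240 = 16.98 mg/L.
Initial deficit D₀ = C_s − DO₀ = 8.51 − 6.731 = 1.779 mg/L.
t_c = (1/0.1090) ln[(0.344/0.235)(1 − 1.779×0.1090/(0.235×16.98))] = 9.174 × ln(1.393) = 3.039 d.
D_c = (0.235/0.344) × 16.98 × e^(−0.235×3.039) = 0.6831 × 16.98 × 0.4896 = 5.678 mg/L.
Minimum DO = 8.51 − 5.678 = 2.832 mg/L.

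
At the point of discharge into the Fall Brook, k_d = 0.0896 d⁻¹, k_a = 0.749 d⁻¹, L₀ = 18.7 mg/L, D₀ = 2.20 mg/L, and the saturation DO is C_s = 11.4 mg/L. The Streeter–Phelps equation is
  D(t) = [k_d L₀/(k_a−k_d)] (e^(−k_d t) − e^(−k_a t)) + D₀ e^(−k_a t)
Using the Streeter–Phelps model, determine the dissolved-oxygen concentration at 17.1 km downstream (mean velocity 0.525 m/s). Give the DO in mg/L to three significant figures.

DO ≈ 9.20 mg/L

Travel time t = x/v = 17.1 km / (0.525 m/s) = 17100 m / 0.525 m/s = 32570 s = 0.3770 d.
k_d L₀/(k_a−k_d) = 0.0896×18.7/(0.749−0.0896) = 1.676/0.6594 = 2.541 mg/L.
e^(−k_d t) = e^(−0.0896×0.3770) = 0.9668; e^(−k_a t) = e^(−0.749×0.3770) = 0.7540.
D = 2.541 × (0.9668 − 0.7540) + 2.20 × 0.7540 = 0.5407 + 1.659 = 2.199 mg/L.
DO = C_s − D = 11.4 − 2.199 = 9.201 mg/L.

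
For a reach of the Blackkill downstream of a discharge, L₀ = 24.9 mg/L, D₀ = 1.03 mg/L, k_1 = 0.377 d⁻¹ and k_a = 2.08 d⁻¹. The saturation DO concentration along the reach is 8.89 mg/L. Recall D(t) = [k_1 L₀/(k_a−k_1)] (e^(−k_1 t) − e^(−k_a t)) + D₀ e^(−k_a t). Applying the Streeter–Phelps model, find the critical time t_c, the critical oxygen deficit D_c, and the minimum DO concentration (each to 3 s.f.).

t_c ≈ 0.881 d; D_c ≈ 3.24 mg/L; min DO ≈ 5.65 mg/L

With k_a/k_1 = 5.517 and 1 − D₀(k_a−k_1)/(k_1 L₀) = 0.8131,
t_c = ln(5.517 × 0.8131) / (2.08 − 0.377) = ln(4.486) / 1.703 = 1.501/1.703 = 0.8814 d.
L(t_c) = L₀ e^(−k_1 t_c) = 24.9 × 0.7173 = 17.86 mg/L, and at the critical point k_a D_c = k_1 L, so D_c = (0.377/2.08) × 17.86 = 3.237 mg/L.
Minimum DO = C_s − D_c = 8.89 − 3.237 = 5.653 mg/L.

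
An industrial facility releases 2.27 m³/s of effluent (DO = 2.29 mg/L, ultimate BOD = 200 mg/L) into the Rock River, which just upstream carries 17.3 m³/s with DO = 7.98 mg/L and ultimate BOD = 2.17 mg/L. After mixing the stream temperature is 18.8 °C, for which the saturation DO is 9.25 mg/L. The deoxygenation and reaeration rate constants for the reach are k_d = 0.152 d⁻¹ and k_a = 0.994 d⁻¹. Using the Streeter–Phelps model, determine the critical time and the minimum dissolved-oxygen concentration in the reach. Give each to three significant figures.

Mixed DO = (17.3×7.98 + 2.27×2.29)/(17.3+2.27) = 143.3/19.57 = 7.320 mg/L.
Mixed L₀ = (17.3×2.17 + 2.27×200)/(19.57) = 491.5/19.57 = 25.12 mg/L.
Initial deficit D₀ = C_s − DO₀ = 9.25 − 7.320 = 1.930 mg/L.
t_c = (1/0.8420) ln[(0.994/0.152)(1 − 1.930×0.8420/(0.152×25.12))] = 1.188 × ln(3.756) = 1.572 d.
D_c = (0.152/0.994) × 25.12 × e^(−0.152×1.572) = 0.1529 × 25.12 × 0.7875 = 3.025 mg/L.
Minimum DO = 9.25 − 3.025 = 6.225 mg/L.

t_c ≈ 1.57 d; minimum DO ≈ 6.23 mg/L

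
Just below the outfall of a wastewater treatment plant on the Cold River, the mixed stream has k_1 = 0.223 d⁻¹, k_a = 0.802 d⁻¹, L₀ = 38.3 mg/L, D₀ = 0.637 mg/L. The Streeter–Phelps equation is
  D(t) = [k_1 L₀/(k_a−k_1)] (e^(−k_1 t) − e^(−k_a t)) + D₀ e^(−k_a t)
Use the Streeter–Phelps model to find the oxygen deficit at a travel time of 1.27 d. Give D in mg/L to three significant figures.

k_1 L₀/(k_a−k_1) = 0.223×38.3/(0.802−0.223) = 8.541/0.5790 = 14.75 mg/L.
e^(−k_1 t) = e^(−0.223×1.270) = 0.7534; e^(−k_a t) = e^(−0.802×1.270) = 0.3611.
D = 14.75 × (0.7534 − 0.3611) + 0.637 × 0.3611 = 5.786 + 0.2300 = 6.016 mg/L.

D ≈ 6.02 mg/L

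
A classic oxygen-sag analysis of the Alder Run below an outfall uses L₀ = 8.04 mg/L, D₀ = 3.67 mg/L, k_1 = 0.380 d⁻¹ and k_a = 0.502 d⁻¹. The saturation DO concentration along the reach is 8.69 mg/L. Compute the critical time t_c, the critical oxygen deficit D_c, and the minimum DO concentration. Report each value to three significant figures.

t_c ≈ 0.983 d; D_c ≈ 4.19 mg/L; min DO ≈ 4.50 mg/L

At the critical point dD/dt = 0, so k_1 L₀ e^(−k_1 t) = k_a D. Substituting D(t) from the Streeter–Phelps equation and solving for t gives
t_c = ln[(k_a/k_1)(1 − D₀(k_a−k_1)/(k_1 L₀))] / (k_a−k_1).
Here k_a−k_1 = 0.1220 d⁻¹ and 1 − D₀(k_a−k_1)/(k_1 L₀) = 1 − 3.67×0.1220/(0.380×8.04) = 0.8534, so
t_c = ln(1.321 × 0.8534) / 0.1220 = 0.1200 / 0.1220 = 0.9833 d.
L(t_c) = L₀ e^(−k_1 t_c) = 8.04 × 0.6882 = 5.533 mg/L, and at the critical point k_a D_c = k_1 L, so D_c = (0.380/0.502) × 5.533 = 4.189 mg/L.
Minimum DO = C_s − D_c = 8.69 − 4.189 = 4.501 mg/L.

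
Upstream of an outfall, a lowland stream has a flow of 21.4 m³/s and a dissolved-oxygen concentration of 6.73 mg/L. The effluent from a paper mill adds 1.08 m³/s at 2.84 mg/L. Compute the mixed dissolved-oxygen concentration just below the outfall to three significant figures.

6.54 mg/L

Flow-weighted mixing: C = (Q_r C_r + Q_w C_w)/(Q_r + Q_w)
= (21.4×6.73 + 1.08×2.84)/(21.4 + 1.08) = 147.1/22.48 = 6.543 mg/L.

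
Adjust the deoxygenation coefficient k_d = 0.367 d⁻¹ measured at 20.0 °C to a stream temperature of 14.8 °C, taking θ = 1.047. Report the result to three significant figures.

k_d(T₂) = k_d(T₁) · θ^(T₂−T₁) = 0.367 × 1.047^(14.8−20.0)
= 0.367 × 1.047^-5.20 = 0.367 × 0.7875 = 0.2890 d⁻¹.

k_d ≈ 0.289 d⁻¹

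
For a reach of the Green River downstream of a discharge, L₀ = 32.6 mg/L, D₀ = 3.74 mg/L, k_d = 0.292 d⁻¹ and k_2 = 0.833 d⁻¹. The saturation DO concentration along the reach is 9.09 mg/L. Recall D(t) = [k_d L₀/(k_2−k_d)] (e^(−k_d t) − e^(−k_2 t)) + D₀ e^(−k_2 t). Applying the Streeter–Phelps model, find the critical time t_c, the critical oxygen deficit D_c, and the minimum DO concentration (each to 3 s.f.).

t_c = [1/(k_2−k_d)] ln[(k_2/k_d)(1 − D₀(k_2−k_d)/(k_d L₀))]
= [1/(0.833−0.292)] ln[(0.833/0.292)(1 − 3.74×0.5410/(0.292×32.6))]
= (1/0.5410) ln[2.853 × 0.7874] = 1.848 × ln(2.246) = 1.848 × 0.8093 = 1.496 d.
L(t_c) = L₀ e^(−k_d t_c) = 32.6 × 0.6461 = 21.06 mg/L, and at the critical point k_2 D_c = k_d L, so D_c = (0.292/0.833) × 21.06 = 7.383 mg/L.
Minimum DO = C_s − D_c = 9.09 − 7.383 = 1.707 mg/L.

t_c ≈ 1.50 d; D_c ≈ 7.38 mg/L; min DO ≈ 1.71 mg/L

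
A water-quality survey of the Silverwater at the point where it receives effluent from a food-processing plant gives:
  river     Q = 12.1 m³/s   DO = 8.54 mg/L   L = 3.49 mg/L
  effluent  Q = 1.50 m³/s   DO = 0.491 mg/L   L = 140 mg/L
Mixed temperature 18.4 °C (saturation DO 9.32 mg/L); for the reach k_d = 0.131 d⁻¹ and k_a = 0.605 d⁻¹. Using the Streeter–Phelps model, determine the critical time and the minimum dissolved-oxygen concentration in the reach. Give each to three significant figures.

t_c ≈ 2.40 d; minimum DO ≈ 6.39 mg/L

Mixed DO = (12.1×8.54 + 1.50×0.491)/(12.1+1.50) = 104.1/13.60 = 7.652 mg/L.
Mixed L₀ = (12.1×3.49 + 1.50×140)/(13.60) = 252.2/13.60 = 18.55 mg/L.
Initial deficit D₀ = C_s − DO₀ = 9.32 − 7.652 = 1.668 mg/L.
t_c = (1/0.4740) ln[(0.605/0.131)(1 − 1.668×0.4740/(0.131×18.55))] = 2.110 × ln(3.116) = 2.398 d.
D_c = (0.131/0.605) × 18.55 × e^(−0.131×2.398) = 0.2165 × 18.55 × 0.7305 = 2.933 mg/L.
Minimum DO = 9.32 − 2.933 = 6.387 mg/L.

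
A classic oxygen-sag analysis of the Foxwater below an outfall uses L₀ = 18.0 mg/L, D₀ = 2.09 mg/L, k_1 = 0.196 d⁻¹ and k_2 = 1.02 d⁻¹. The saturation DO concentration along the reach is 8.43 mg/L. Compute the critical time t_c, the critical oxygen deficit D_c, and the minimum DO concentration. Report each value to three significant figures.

t_c ≈ 1.19 d; D_c ≈ 2.74 mg/L; min DO ≈ 5.69 mg/L

With k_2/k_1 = 5.204 and 1 − D₀(k_2−k_1)/(k_1 L₀) = 0.5119,
t_c = ln(5.204 × 0.5119) / (1.02 − 0.196) = ln(2.664) / 0.8240 = 0.9797/0.8240 = 1.189 d.
L(t_c) = L₀ e^(−k_1 t_c) = 18.0 × 0.7921 = 14.26 mg/L, and at the critical point k_2 D_c = k_1 L, so D_c = (0.196/1.02) × 14.26 = 2.740 mg/L.
Minimum DO = C_s − D_c = 8.43 − 2.740 = 5.690 mg/L.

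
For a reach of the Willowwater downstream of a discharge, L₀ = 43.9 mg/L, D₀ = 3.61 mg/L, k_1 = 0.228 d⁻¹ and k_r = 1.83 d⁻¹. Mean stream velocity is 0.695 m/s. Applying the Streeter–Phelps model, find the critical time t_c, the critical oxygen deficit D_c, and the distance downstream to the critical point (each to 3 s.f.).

t_c ≈ 0.762 d; D_c ≈ 4.60 mg/L; x_c ≈ 45.7 km

t_c = [1/(k_r−k_1)] ln[(k_r/k_1)(1 − D₀(k_r−k_1)/(k_1 L₀))]
= [1/(1.83−0.228)] ln[(1.83/0.228)(1 − 3.61×1.602/(0.228×43.9))]
= (1/1.602) ln[8.026 × 0.4222] = 0.6242 × ln(3.389) = 0.6242 × 1.220 = 0.7618 d.
D_c = (k_1/k_r) L₀ e^(−k_1 t_c) = (0.228/1.83) × 43.9 × e^(−0.228×0.7618) = 0.1246 × 43.9 × 0.8405 = 4.597 mg/L.
x_c = v t_c = 0.695 m/s × 0.7618 d × 86400 s/d = 45750 m ≈ 45.7 km.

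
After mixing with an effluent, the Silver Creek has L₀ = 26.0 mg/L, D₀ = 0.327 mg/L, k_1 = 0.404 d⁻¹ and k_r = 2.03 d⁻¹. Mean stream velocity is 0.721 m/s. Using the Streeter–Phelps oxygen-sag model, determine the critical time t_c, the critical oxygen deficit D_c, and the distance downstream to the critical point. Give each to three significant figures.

t_c ≈ 0.961 d; D_c ≈ 3.51 mg/L; x_c ≈ 59.9 km

At the critical point dD/dt = 0, so k_1 L₀ e^(−k_1 t) = k_r D. Substituting D(t) from the Streeter–Phelps equation and solving for t gives
t_c = ln[(k_r/k_1)(1 − D₀(k_r−k_1)/(k_1 L₀))] / (k_r−k_1).
Here k_r−k_1 = 1.626 d⁻¹ and 1 − D₀(k_r−k_1)/(k_1 L₀) = 1 − 0.327×1.626/(0.404×26.0) = 0.9494, so
t_c = ln(5.025 × 0.9494) / 1.626 = 1.562 / 1.626 = 0.9609 d.
D_c = (k_1/k_r) L₀ e^(−k_1 t_c) = (0.404/2.03) × 26.0 × e^(−0.404×0.9609) = 0.1990 × 26.0 × 0.6783 = 3.510 mg/L.
x_c = v t_c = 0.721 m/s × 0.9609 d × 86400 s/d = 59860 m ≈ 59.9 km.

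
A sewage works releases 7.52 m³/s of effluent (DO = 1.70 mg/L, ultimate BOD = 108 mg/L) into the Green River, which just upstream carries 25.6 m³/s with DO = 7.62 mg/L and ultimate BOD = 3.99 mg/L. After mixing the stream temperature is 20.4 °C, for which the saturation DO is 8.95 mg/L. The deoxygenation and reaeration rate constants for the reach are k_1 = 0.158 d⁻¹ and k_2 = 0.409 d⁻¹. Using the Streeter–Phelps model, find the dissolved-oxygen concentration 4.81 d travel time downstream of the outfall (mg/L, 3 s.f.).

DO ≈ 2.88 mg/L

Mixed DO = (25.6×7.62 + 7.52×1.70)/(25.6+7.52) = 207.9/33.12 = 6.276 mg/L.
Mixed L₀ = (25.6×3.99 + 7.52×108)/(33.12) = 914.3/33.12 = 27.61 mg/L.
Initial deficit D₀ = C_s − DO₀ = 8.95 − 6.276 = 2.674 mg/L.
D(4.81) = [0.158×27.61/(0.409−0.158)](e^(−0.158×4.81) − e^(−0.409×4.81)) + 2.674 e^(−0.409×4.81)
= 17.38 × (0.4677 − 0.1398) + 2.674 × 0.1398 = 6.071 mg/L.
DO = 8.95 − 6.071 = 2.879 mg/L.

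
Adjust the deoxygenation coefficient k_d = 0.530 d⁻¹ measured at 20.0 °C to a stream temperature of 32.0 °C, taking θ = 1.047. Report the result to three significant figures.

k_d(T₂) = k_d(T₁) · θ^(T₂−T₁) = 0.530 × 1.047^(32.0−20.0)
= 0.530 × 1.047^12.0 = 0.530 × 1.735 = 0.9197 d⁻¹.

k_d ≈ 0.920 d⁻¹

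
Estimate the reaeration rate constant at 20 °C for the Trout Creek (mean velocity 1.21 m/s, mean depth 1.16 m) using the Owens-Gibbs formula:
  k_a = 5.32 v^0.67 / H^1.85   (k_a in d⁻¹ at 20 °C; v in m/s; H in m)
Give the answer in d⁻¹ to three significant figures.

k_a ≈ 4.59 d⁻¹

k_a = 5.32 × 1.21^0.67 / 1.16^1.85 = 5.32 × 1.136 / 1.316 = 4.593 d⁻¹.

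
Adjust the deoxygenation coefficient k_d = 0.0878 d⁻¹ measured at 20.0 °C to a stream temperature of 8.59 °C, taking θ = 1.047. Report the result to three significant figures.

k_d(T₂) = k_d(T₁) · θ^(T₂−T₁) = 0.0878 × 1.047^(8.59−20.0)
= 0.0878 × 1.047^-11.4 = 0.0878 × 0.5921 = 0.05199 d⁻¹.

k_d ≈ 0.0520 d⁻¹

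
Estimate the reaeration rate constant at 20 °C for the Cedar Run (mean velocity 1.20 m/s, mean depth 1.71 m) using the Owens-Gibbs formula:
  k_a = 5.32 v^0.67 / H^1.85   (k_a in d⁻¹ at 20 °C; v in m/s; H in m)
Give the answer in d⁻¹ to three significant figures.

k_a = 5.32 × 1.20^0.67 / 1.71^1.85 = 5.32 × 1.130 / 2.698 = 2.228 d⁻¹.

k_a ≈ 2.23 d⁻¹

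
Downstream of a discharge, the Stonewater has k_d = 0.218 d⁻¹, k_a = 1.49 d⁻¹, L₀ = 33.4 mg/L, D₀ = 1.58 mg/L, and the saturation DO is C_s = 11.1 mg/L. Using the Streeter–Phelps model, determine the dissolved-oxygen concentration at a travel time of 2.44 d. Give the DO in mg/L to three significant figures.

k_d L₀/(k_a−k_d) = 0.218×33.4/(1.49−0.218) = 7.281/1.272 = 5.724 mg/L.
e^(−k_d t) = e^(−0.218×2.440) = 0.5875; e^(−k_a t) = e^(−1.49×2.440) = 0.02637.
D = 5.724 × (0.5875 − 0.02637) + 1.58 × 0.02637 = 3.212 + 0.04166 = 3.254 mg/L.
DO = C_s − D = 11.1 − 3.254 = 7.846 mg/L.

DO ≈ 7.85 mg/L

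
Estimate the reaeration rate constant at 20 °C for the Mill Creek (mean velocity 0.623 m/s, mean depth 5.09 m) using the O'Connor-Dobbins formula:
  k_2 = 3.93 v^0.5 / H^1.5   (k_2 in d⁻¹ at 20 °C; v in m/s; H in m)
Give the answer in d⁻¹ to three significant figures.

k_2 ≈ 0.270 d⁻¹

k_2 = 3.93 × 0.623^0.5 / 5.09^1.5 = 3.93 × 0.7893 / 11.48 = 0.2701 d⁻¹.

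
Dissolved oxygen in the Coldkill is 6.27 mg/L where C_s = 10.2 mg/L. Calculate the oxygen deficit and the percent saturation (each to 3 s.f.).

D = C_s − C = 10.2 − 6.27 = 3.93 mg/L.
% saturation = 6.27/10.2 × 100 = 61.5 %.

D ≈ 3.93 mg/L; 61.5 % saturation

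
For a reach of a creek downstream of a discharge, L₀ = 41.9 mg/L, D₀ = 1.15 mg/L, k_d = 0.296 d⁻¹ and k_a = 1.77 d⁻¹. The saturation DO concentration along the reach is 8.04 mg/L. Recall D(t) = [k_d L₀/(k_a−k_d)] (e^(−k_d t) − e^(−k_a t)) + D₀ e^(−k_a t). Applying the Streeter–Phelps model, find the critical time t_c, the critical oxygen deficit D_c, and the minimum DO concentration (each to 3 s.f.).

t_c ≈ 1.11 d; D_c ≈ 5.04 mg/L; min DO ≈ 3.00 mg/L

t_c = [1/(k_a−k_d)] ln[(k_a/k_d)(1 − D₀(k_a−k_d)/(k_d L₀))]
= [1/(1.77−0.296)] ln[(1.77/0.296)(1 − 1.15×1.474/(0.296×41.9))]
= (1/1.474) ln[5.980 × 0.8633] = 0.6784 × ln(5.162) = 0.6784 × 1.641 = 1.114 d.
L(t_c) = L₀ e^(−k_d t_c) = 41.9 × 0.7192 = 30.13 mg/L, and at the critical point k_a D_c = k_d L, so D_c = (0.296/1.77) × 30.13 = 5.039 mg/L.
Minimum DO = C_s − D_c = 8.04 − 5.039 = 3.001 mg/L.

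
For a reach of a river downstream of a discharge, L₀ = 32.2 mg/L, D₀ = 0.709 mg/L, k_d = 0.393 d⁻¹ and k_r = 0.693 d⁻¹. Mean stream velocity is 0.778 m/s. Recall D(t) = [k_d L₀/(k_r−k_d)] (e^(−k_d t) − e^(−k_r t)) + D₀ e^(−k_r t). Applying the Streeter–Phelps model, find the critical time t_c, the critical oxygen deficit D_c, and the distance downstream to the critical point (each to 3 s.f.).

t_c ≈ 1.83 d; D_c ≈ 8.88 mg/L; x_c ≈ 123 km

t_c = [1/(k_r−k_d)] ln[(k_r/k_d)(1 − D₀(k_r−k_d)/(k_d L₀))]
= [1/(0.693−0.393)] ln[(0.693/0.393)(1 − 0.709×0.3000/(0.393×32.2))]
= (1/0.3000) ln[1.763 × 0.9832] = 3.333 × ln(1.734) = 3.333 × 0.5503 = 1.834 d.
L(t_c) = L₀ e^(−k_d t_c) = 32.2 × 0.4863 = 15.66 mg/L, and at the critical point k_r D_c = k_d L, so D_c = (0.393/0.693) × 15.66 = 8.881 mg/L.
x_c = v t_c = 0.778 m/s × 1.834 d × 86400 s/d = 123300 m ≈ 123 km.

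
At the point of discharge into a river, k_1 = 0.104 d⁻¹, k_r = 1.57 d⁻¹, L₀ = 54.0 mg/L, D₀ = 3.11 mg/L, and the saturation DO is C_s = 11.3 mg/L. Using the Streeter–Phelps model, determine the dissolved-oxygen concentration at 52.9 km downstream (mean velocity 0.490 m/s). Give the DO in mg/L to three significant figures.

DO ≈ 8.04 mg/L

Travel time t = x/v = 52.9 km / (0.490 m/s) = 52900 m / 0.490 m/s = 108000 s = 1.250 d.
k_1 L₀/(k_r−k_1) = 0.104×54.0/(1.57−0.104) = 5.616/1.466 = 3.831 mg/L.
e^(−k_1 t) = e^(−0.104×1.250) = 0.8781; e^(−k_r t) = e^(−1.57×1.250) = 0.1406.
D = 3.831 × (0.8781 − 0.1406) + 3.11 × 0.1406 = 2.825 + 0.4373 = 3.263 mg/L.
DO = C_s − D = 11.3 − 3.263 = 8.037 mg/L.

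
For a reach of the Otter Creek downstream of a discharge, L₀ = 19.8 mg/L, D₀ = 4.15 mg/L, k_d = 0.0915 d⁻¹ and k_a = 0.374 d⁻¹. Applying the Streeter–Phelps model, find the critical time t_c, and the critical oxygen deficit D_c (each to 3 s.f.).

With k_a/k_d = 4.087 and 1 − D₀(k_a−k_d)/(k_d L₀) = 0.3529,
t_c = ln(4.087 × 0.3529) / (0.374 − 0.0915) = ln(1.442) / 0.2825 = 0.3663/0.2825 = 1.297 d.
D_c = (k_d/k_a) L₀ e^(−k_d t_c) = (0.0915/0.374) × 19.8 × e^(−0.0915×1.297) = 0.2447 × 19.8 × 0.8881 = 4.302 mg/L.

t_c ≈ 1.30 d; D_c ≈ 4.30 mg/L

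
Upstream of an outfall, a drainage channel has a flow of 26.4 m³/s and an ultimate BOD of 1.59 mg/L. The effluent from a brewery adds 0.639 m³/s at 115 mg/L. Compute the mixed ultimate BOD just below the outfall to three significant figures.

4.27 mg/L

Flow-weighted mixing: C = (Q_r C_r + Q_w C_w)/(Q_r + Q_w)
= (26.4×1.59 + 0.639×115)/(26.4 + 0.639) = 115.5/27.04 = 4.270 mg/L.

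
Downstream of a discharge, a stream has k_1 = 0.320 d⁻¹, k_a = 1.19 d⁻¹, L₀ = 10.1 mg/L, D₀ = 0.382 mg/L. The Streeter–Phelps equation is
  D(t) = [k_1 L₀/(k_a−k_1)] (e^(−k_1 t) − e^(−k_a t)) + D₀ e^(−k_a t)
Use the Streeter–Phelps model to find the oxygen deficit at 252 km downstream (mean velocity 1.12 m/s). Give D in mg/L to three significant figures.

D ≈ 1.46 mg/L

Travel time t = x/v = 252 km / (1.12 m/s) = 252000 m / 1.12 m/s = 225000 s = 2.604 d.
k_1 L₀/(k_a−k_1) = 0.320×10.1/(1.19−0.320) = 3.232/0.8700 = 3.715 mg/L.
e^(−k_1 t) = e^(−0.320×2.604) = 0.4346; e^(−k_a t) = e^(−1.19×2.604) = 0.04510.
D = 3.715 × (0.4346 − 0.04510) + 0.382 × 0.04510 = 1.447 + 0.01723 = 1.464 mg/L.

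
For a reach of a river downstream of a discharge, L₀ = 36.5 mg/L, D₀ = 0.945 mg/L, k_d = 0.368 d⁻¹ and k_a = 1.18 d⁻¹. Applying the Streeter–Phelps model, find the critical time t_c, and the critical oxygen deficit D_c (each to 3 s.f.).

t_c ≈ 1.36 d; D_c ≈ 6.89 mg/L

With k_a/k_d = 3.207 and 1 − D₀(k_a−k_d)/(k_d L₀) = 0.9429,
t_c = ln(3.207 × 0.9429) / (1.18 − 0.368) = ln(3.023) / 0.8120 = 1.106/0.8120 = 1.363 d.
L(t_c) = L₀ e^(−k_d t_c) = 36.5 × 0.6057 = 22.11 mg/L, and at the critical point k_a D_c = k_d L, so D_c = (0.368/1.18) × 22.11 = 6.894 mg/L.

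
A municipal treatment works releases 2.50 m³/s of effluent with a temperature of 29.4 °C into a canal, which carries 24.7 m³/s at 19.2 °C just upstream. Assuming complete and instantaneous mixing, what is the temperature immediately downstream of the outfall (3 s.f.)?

Flow-weighted mixing: C = (Q_r C_r + Q_w C_w)/(Q_r + Q_w)
= (24.7×19.2 + 2.50×29.4)/(24.7 + 2.50) = 547.7/27.20 = 20.14 °C.

20.1 °C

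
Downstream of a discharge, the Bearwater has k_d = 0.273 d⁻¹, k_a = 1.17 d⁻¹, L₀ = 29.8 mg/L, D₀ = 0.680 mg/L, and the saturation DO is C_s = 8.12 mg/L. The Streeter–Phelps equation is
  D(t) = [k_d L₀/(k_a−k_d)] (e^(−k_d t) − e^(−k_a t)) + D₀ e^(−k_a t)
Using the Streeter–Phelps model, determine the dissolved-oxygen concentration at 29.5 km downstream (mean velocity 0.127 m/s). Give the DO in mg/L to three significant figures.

DO ≈ 4.13 mg/L

Travel time t = x/v = 29.5 km / (0.127 m/s) = 29500 m / 0.127 m/s = 232300 s = 2.688 d.
k_d L₀/(k_a−k_d) = 0.273×29.8/(1.17−0.273) = 8.135/0.8970 = 9.070 mg/L.
e^(−k_d t) = e^(−0.273×2.688) = 0.4800; e^(−k_a t) = e^(−1.17×2.688) = 0.04305.
D = 9.070 × (0.4800 − 0.04305) + 0.680 × 0.04305 = 3.963 + 0.02927 = 3.992 mg/L.
DO = C_s − D = 8.12 − 3.992 = 4.128 mg/L.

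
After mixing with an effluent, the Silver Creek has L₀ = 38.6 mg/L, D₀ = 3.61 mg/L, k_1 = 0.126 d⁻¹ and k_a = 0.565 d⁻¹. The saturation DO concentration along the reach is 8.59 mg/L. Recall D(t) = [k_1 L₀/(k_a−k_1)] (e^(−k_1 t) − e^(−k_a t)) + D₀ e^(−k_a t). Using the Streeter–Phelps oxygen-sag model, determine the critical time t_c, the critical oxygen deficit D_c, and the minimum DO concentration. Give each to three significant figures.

t_c ≈ 2.52 d; D_c ≈ 6.27 mg/L; min DO ≈ 2.32 mg/L

t_c = [1/(k_a−k_1)] ln[(k_a/k_1)(1 − D₀(k_a−k_1)/(k_1 L₀))]
= [1/(0.565−0.126)] ln[(0.565/0.126)(1 − 3.61×0.4390/(0.126×38.6))]
= (1/0.4390) ln[4.484 × 0.6742] = 2.278 × ln(3.023) = 2.278 × 1.106 = 2.520 d.
L(t_c) = L₀ e^(−k_1 t_c) = 38.6 × 0.7280 = 28.10 mg/L, and at the critical point k_a D_c = k_1 L, so D_c = (0.126/0.565) × 28.10 = 6.266 mg/L.
Minimum DO = C_s − D_c = 8.59 − 6.266 = 2.324 mg/L.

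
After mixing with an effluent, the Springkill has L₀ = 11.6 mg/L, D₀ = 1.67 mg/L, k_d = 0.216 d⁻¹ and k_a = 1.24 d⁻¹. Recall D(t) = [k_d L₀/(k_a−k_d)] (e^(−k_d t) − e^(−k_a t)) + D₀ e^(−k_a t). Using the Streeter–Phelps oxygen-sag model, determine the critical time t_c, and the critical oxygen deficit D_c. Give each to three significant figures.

With k_a/k_d = 5.741 and 1 − D₀(k_a−k_d)/(k_d L₀) = 0.3175,
t_c = ln(5.741 × 0.3175) / (1.24 − 0.216) = ln(1.823) / 1.024 = 0.6003/1.024 = 0.5862 d.
D_c = (k_d/k_a) L₀ e^(−k_d t_c) = (0.216/1.24) × 11.6 × e^(−0.216×0.5862) = 0.1742 × 11.6 × 0.8811 = 1.780 mg/L.

t_c ≈ 0.586 d; D_c ≈ 1.78 mg/L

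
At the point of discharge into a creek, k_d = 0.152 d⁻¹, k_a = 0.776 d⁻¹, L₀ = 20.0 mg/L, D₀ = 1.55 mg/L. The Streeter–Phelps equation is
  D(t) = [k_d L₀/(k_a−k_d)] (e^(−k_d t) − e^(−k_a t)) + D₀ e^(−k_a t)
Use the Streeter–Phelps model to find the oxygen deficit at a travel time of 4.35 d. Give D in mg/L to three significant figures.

k_d L₀/(k_a−k_d) = 0.152×20.0/(0.776−0.152) = 3.040/0.6240 = 4.872 mg/L.
e^(−k_d t) = e^(−0.152×4.350) = 0.5162; e^(−k_a t) = e^(−0.776×4.350) = 0.03420.
D = 4.872 × (0.5162 − 0.03420) + 1.55 × 0.03420 = 2.348 + 0.05301 = 2.401 mg/L.

D ≈ 2.40 mg/L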